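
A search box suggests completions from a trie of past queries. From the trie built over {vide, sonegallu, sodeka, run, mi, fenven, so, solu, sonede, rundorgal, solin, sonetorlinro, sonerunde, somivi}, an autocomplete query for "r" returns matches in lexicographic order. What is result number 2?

DFS of the "r" subtree visits, in order: "run", "rundorgal"
Position 2: rundorgal

rundorgal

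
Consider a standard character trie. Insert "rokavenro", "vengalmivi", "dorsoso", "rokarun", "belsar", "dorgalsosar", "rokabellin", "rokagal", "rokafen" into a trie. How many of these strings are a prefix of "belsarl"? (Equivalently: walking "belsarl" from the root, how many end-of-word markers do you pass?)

Traverse "belsarl" character by character; count nodes along the way that are marked as word ends.
Prefixes of the query that are stored words: "belsar"
Count: 1

1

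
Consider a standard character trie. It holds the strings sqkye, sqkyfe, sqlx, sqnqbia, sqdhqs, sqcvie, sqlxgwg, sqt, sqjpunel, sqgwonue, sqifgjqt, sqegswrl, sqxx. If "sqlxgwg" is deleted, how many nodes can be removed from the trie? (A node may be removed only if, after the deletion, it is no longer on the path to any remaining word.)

After clearing the end-marker at "sqlxgwg", prune upward until reaching a node still needed by another word.
The suffix "gwg" (3 nodes) is used only by "sqlxgwg"; "sqlx" is itself a stored word, so pruning stops there.
Nodes removed: 3

3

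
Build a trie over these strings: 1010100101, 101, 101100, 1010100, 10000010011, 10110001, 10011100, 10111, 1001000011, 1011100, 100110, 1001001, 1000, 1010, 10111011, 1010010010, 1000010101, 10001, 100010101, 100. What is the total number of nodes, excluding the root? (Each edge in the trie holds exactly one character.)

58

Trace insertions, counting only characters that open a new branch:
  "1010100101" → 10 new (1, 0, 1, 0, 1, 0, 0, 1, 0, 1)
  "101" → prefix "101" already present; 0 new (none)
  "101100" → prefix "101" already present; 3 new (1, 0, 0)
  "1010100" → prefix "1010100" already present; 0 new (none)
  "10000010011" → prefix "10" already present; 9 new (0, 0, 0, 0, 1, 0, 0, 1, 1)
  "10110001" → prefix "101100" already present; 2 new (0, 1)
  "10011100" → prefix "100" already present; 5 new (1, 1, 1, 0, 0)
  "10111" → prefix "1011" already present; 1 new (1)
  "1001000011" → prefix "1001" already present; 6 new (0, 0, 0, 0, 1, 1)
  "1011100" → prefix "10111" already present; 2 new (0, 0)
  "100110" → prefix "10011" already present; 1 new (0)
  "1001001" → prefix "100100" already present; 1 new (1)
  "1000" → prefix "1000" already present; 0 new (none)
  "1010" → prefix "1010" already present; 0 new (none)
  "10111011" → prefix "101110" already present; 2 new (1, 1)
  "1010010010" → prefix "1010" already present; 6 new (0, 1, 0, 0, 1, 0)
  "1000010101" → prefix "10000" already present; 5 new (1, 0, 1, 0, 1)
  "10001" → prefix "1000" already present; 1 new (1)
  "100010101" → prefix "10001" already present; 4 new (0, 1, 0, 1)
  "100" → prefix "100" already present; 0 new (none)
Total nodes = 10 + 0 + 3 + 0 + 9 + 2 + 5 + 1 + 6 + 2 + 1 + 1 + 0 + 0 + 2 + 6 + 5 + 1 + 4 + 0 = 58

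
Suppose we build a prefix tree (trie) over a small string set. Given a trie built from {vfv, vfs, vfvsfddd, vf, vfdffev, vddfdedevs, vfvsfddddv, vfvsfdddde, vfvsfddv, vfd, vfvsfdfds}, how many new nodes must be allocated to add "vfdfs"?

1

The longest prefix of "vfdfs" already in the trie is "vfdf" (length 4).
New nodes needed: |"vfdfs"| − 4 = 5 − 4 = 1.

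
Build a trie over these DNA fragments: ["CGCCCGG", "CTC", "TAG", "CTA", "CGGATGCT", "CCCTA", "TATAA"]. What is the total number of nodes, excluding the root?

Trie structure (* marks end of a word):
(root)
├─ C
│  ├─ C
│  │  └─ C
│  │     └─ T
│  │        └─ A *
│  ├─ G
│  │  ├─ C
│  │  │  └─ C
│  │  │     └─ C
│  │  │        └─ G
│  │  │           └─ G *
│  │  └─ G
│  │     └─ A
│  │        └─ T
│  │           └─ G
│  │              └─ C
│  │                 └─ T *
│  └─ T
│     ├─ A *
│     └─ C *
└─ T
   └─ A
      ├─ G *
      └─ T
         └─ A
            └─ A *
Counting every labelled node above: 26.

26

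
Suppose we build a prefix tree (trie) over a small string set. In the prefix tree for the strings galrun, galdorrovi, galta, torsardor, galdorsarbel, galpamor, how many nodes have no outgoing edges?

Leaves are exactly the stored words that no other stored word extends.
Those words: "galdorrovi", "galdorsarbel", "galpamor", "galrun", "galta", "torsardor"
Leaf count: 6

6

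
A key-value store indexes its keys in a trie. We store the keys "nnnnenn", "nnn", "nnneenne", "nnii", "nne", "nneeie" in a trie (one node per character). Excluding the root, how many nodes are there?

18

Count nodes per top-level branch (shared prefixes stored once):
  'n'-branch (nne, nneeie, nnii, nnn, nnneenne, nnnnenn): 18 nodes
Sum: 18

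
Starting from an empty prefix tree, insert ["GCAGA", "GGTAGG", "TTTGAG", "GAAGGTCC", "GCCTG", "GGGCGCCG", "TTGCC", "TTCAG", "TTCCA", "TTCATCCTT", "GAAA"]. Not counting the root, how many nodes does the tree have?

46

Count nodes per top-level branch (shared prefixes stored once):
  'G'-branch (GAAA, GAAGGTCC, GCAGA, GCCTG, GGGCGCCG, GGTAGG): 27 nodes
  'T'-branch (TTCAG, TTCATCCTT, TTCCA, TTGCC, TTTGAG): 19 nodes
Sum: 46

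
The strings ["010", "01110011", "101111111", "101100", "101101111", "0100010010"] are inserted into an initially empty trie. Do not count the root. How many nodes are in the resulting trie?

Insert word by word; a character creates a node only if that edge doesn't already exist:
  "010" → 3 new (0, 1, 0)
  "01110011" → prefix "01" already present; 6 new (1, 1, 0, 0, 1, 1)
  "101111111" → 9 new (1, 0, 1, 1, 1, 1, 1, 1, 1)
  "101100" → prefix "1011" already present; 2 new (0, 0)
  "101101111" → prefix "10110" already present; 4 new (1, 1, 1, 1)
  "0100010010" → prefix "010" already present; 7 new (0, 0, 1, 0, 0, 1, 0)
Total nodes = 3 + 6 + 9 + 2 + 4 + 7 = 31

31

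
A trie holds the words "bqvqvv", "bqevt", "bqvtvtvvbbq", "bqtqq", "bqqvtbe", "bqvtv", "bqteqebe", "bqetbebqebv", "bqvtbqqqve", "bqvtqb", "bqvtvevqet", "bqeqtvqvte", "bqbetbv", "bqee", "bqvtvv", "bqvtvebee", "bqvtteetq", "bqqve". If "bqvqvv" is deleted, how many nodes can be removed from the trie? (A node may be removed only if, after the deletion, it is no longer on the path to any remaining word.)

3

A node on "bqvqvv"'s path can go only if nothing else ends at it or branches off below it.
The suffix "qvv" (3 nodes) is used only by "bqvqvv"; the node for "bqv" still has the child "t", so pruning stops there.
Nodes removed: 3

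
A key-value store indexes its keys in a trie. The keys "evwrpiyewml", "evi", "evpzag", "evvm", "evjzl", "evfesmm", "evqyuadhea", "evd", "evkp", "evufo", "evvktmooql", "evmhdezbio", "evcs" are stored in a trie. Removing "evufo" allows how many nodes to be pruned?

Walk "evufo" from the leaf back toward the root, removing each node that no remaining word uses.
The suffix "ufo" (3 nodes) is used only by "evufo"; the node for "ev" still has the child "w", so pruning stops there.
Nodes removed: 3

3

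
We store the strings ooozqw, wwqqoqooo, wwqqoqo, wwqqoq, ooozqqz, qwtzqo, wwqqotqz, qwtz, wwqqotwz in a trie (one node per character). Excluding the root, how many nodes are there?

28

Insert word by word; a character creates a node only if that edge doesn't already exist:
  "ooozqw" → 6 new (o, o, o, z, q, w)
  "wwqqoqooo" → 9 new (w, w, q, q, o, q, o, o, o)
  "wwqqoqo" → prefix "wwqqoqo" already present; 0 new (none)
  "wwqqoq" → prefix "wwqqoq" already present; 0 new (none)
  "ooozqqz" → prefix "ooozq" already present; 2 new (q, z)
  "qwtzqo" → 6 new (q, w, t, z, q, o)
  "wwqqotqz" → prefix "wwqqo" already present; 3 new (t, q, z)
  "qwtz" → prefix "qwtz" already present; 0 new (none)
  "wwqqotwz" → prefix "wwqqot" already present; 2 new (w, z)
Total nodes = 6 + 9 + 0 + 0 + 2 + 6 + 3 + 0 + 2 = 28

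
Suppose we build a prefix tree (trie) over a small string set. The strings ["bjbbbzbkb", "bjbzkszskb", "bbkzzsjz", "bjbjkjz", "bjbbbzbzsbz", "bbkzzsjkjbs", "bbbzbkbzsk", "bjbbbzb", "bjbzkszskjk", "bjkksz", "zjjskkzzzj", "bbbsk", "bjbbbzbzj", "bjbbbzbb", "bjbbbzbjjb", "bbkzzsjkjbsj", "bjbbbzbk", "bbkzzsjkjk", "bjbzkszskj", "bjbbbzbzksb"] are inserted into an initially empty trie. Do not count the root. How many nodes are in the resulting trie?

71

For each word, the new-node count is its length minus the longest prefix already in the trie:
  "bjbbbzbkb" → 9 new (b, j, b, b, b, z, b, k, b)
  "bjbzkszskb" → prefix "bjb" already present; 7 new (z, k, s, z, s, k, b)
  "bbkzzsjz" → prefix "b" already present; 7 new (b, k, z, z, s, j, z)
  "bjbjkjz" → prefix "bjb" already present; 4 new (j, k, j, z)
  "bjbbbzbzsbz" → prefix "bjbbbzb" already present; 4 new (z, s, b, z)
  "bbkzzsjkjbs" → prefix "bbkzzsj" already present; 4 new (k, j, b, s)
  "bbbzbkbzsk" → prefix "bb" already present; 8 new (b, z, b, k, b, z, s, k)
  "bjbbbzb" → prefix "bjbbbzb" already present; 0 new (none)
  "bjbzkszskjk" → prefix "bjbzkszsk" already present; 2 new (j, k)
  "bjkksz" → prefix "bj" already present; 4 new (k, k, s, z)
  "zjjskkzzzj" → 10 new (z, j, j, s, k, k, z, z, z, j)
  "bbbsk" → prefix "bbb" already present; 2 new (s, k)
  "bjbbbzbzj" → prefix "bjbbbzbz" already present; 1 new (j)
  "bjbbbzbb" → prefix "bjbbbzb" already present; 1 new (b)
  "bjbbbzbjjb" → prefix "bjbbbzb" already present; 3 new (j, j, b)
  "bbkzzsjkjbsj" → prefix "bbkzzsjkjbs" already present; 1 new (j)
  "bjbbbzbk" → prefix "bjbbbzbk" already present; 0 new (none)
  "bbkzzsjkjk" → prefix "bbkzzsjkj" already present; 1 new (k)
  "bjbzkszskj" → prefix "bjbzkszskj" already present; 0 new (none)
  "bjbbbzbzksb" → prefix "bjbbbzbz" already present; 3 new (k, s, b)
Total nodes = 9 + 7 + 7 + 4 + 4 + 4 + 8 + 0 + 2 + 4 + 10 + 2 + 1 + 1 + 3 + 1 + 0 + 1 + 0 + 3 = 71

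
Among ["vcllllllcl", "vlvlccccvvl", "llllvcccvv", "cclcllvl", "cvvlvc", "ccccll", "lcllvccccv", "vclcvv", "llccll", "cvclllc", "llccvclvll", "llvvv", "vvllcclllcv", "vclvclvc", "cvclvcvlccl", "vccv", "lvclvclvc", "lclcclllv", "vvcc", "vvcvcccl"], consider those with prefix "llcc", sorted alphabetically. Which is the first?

llccll

Filter for "llcc…" and sort: "llccll", "llccvclvll"
Position 1: llccll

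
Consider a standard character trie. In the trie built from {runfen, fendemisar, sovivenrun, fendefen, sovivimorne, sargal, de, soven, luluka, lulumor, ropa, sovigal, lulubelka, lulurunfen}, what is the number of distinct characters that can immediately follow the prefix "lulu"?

The children of the "lulu" node are the distinct next characters among strings starting with "lulu".
Characters that immediately follow "lulu" among the stored strings: {b, k, m, r}.
That node has 4 child edges.

4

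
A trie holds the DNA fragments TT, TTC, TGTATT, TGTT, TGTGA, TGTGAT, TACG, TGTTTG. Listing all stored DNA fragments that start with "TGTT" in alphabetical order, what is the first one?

TGTT

Words with prefix "TGTT", in lexicographic order: "TGTT", "TGTTTG"
Position 1: TGTT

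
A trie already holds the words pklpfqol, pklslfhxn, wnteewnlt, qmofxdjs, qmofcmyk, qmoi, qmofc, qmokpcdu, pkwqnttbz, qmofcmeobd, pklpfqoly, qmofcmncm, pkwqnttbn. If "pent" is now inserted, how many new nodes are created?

Walking "pent" from the root, the first 1 characters ("p") follow existing edges; "e" is the first miss.
Each of the 3 remaining characters creates one node.

3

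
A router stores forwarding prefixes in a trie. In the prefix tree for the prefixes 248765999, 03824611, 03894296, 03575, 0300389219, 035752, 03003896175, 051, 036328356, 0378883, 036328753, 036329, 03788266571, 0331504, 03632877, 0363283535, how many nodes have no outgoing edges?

15

A leaf is a node with no children — equivalently, the end of a word that is not a proper prefix of any other stored word.
Those words: "0300389219", "03003896175", "0331504", "035752", "0363283535", "036328356", "036328753", "03632877", "036329", "03788266571", "0378883", "03824611", "03894296", "051", "248765999"
Leaf count: 15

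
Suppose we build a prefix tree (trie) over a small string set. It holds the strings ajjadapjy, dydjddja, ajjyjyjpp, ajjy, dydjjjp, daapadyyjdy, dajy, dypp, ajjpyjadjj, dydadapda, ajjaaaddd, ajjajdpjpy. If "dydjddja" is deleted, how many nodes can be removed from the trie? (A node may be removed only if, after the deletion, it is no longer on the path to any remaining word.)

After clearing the end-marker at "dydjddja", prune upward until reaching a node still needed by another word.
The suffix "ddja" (4 nodes) is used only by "dydjddja"; the node for "dydj" still has the child "j", so pruning stops there.
Nodes removed: 4

4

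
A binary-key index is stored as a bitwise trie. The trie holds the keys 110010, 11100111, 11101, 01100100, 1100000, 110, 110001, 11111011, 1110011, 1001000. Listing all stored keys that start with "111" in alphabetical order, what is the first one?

1110011

Words with prefix "111", in lexicographic order: "1110011", "11100111", "11101", "11111011"
The 1st is 1110011.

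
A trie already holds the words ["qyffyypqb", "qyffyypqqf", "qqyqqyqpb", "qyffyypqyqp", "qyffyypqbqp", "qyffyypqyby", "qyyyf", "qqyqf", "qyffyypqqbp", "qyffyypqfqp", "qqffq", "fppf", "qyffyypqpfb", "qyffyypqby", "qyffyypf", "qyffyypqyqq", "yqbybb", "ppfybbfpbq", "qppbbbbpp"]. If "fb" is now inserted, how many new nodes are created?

1

The longest prefix of "fb" already in the trie is "f" (length 1).
Each of the 1 remaining characters creates one node.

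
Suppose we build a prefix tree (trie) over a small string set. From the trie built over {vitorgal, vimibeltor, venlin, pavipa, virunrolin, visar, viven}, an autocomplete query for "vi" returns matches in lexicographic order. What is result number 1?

vimibeltor

DFS of the "vi" subtree visits, in order: "vimibeltor", "virunrolin", "visar", "vitorgal", "viven"
Position 1: vimibeltor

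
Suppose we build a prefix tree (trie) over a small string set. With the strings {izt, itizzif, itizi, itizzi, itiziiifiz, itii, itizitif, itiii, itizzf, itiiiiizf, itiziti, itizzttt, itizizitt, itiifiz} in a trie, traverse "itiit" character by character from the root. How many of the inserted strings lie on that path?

1

Check each prefix of "itiit" against the stored set — each match is an end-marker on the path.
Prefixes of the query that are stored words: "itii"
Count: 1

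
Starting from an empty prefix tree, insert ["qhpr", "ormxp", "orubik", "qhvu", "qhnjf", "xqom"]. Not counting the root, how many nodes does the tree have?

22

For each word, the new-node count is its length minus the longest prefix already in the trie:
  "qhpr" → 4 new (q, h, p, r)
  "ormxp" → 5 new (o, r, m, x, p)
  "orubik" → prefix "or" already present; 4 new (u, b, i, k)
  "qhvu" → prefix "qh" already present; 2 new (v, u)
  "qhnjf" → prefix "qh" already present; 3 new (n, j, f)
  "xqom" → 4 new (x, q, o, m)
Total nodes = 4 + 5 + 4 + 2 + 3 + 4 = 22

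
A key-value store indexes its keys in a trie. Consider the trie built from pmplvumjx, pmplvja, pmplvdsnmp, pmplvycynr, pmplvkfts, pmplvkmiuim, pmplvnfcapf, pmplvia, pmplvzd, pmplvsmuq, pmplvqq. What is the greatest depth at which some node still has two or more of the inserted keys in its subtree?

6

Look for the deepest trie node that still has at least two words in its subtree.
e.g. "pmplvkfts" and "pmplvkmiuim" share the prefix "pmplvk" of length 6; no pair shares a longer one.
Longest shared-prefix length: 6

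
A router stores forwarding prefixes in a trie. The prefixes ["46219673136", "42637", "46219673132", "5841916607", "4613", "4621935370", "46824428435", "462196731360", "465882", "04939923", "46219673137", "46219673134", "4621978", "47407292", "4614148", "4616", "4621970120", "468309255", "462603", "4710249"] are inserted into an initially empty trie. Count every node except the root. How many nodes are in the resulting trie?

89

Count nodes per top-level branch (shared prefixes stored once):
  '0'-branch (04939923): 8 nodes
  '4'-branch (42637, 4613, 4614148, 4616, 4621935370, 46219673132, 46219673134, 46219673136, 462196731360, 46219673137, 4621970120, 4621978, 462603, 465882, 46824428435, 468309255, 4710249, 47407292): 71 nodes
  '5'-branch (5841916607): 10 nodes
Sum: 89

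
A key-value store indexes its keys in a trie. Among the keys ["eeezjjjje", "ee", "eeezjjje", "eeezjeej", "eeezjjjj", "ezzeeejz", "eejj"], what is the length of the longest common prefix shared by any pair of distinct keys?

Equivalently: take the maximum, over all pairs, of their longest common prefix length.
"eeezjjjj" and "eeezjjjje" agree on "eeezjjjj" (8 characters) before diverging; nothing deeper is shared.
Longest shared-prefix length: 8

8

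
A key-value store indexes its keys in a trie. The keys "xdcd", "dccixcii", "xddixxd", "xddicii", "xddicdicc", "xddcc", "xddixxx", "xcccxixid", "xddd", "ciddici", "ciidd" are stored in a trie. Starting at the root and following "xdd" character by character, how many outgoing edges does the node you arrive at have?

The children of the "xdd" node are the distinct next characters among strings starting with "xdd".
Distinct next characters after "xdd": c, d, i.
That node has 3 child edges.

3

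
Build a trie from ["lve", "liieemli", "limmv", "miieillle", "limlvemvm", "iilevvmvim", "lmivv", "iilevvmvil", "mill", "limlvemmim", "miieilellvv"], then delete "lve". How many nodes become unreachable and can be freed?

After clearing the end-marker at "lve", prune upward until reaching a node still needed by another word.
The suffix "ve" (2 nodes) is used only by "lve"; the node for "l" still has the child "i", so pruning stops there.
Nodes removed: 2

2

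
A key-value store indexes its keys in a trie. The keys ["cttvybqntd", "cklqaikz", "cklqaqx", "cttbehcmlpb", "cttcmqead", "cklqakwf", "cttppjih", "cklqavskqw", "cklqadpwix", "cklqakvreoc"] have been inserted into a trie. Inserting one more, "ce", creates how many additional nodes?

"c" is already a path in the trie; the remaining "e" must be added.
Each of the 1 remaining characters creates one node.

1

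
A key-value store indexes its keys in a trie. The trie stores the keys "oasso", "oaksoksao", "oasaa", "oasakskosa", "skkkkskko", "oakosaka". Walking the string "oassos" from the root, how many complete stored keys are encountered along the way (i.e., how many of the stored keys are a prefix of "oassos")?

Traverse "oassos" character by character; count nodes along the way that are marked as word ends.
Prefixes of the query that are stored words: "oasso"
Count: 1

1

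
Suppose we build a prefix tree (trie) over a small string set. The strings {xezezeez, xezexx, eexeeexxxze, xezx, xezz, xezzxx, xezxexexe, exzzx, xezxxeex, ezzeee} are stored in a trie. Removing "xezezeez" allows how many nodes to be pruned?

Walk "xezezeez" from the leaf back toward the root, removing each node that no remaining word uses.
The suffix "zeez" (4 nodes) is used only by "xezezeez"; the node for "xeze" still has the child "x", so pruning stops there.
Nodes removed: 4

4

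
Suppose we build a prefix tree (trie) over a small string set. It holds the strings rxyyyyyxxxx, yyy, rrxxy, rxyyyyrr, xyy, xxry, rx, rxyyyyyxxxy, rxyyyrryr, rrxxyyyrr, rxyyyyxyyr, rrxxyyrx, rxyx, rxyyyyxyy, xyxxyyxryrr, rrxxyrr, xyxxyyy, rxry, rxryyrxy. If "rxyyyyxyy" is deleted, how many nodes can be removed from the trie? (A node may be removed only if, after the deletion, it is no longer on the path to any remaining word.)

0

A node on "rxyyyyxyy"'s path can go only if nothing else ends at it or branches off below it.
Every node on "rxyyyyxyy" is still needed (e.g. by "rxyyyyxyyr"), so nothing is freed.
Nodes removed: 0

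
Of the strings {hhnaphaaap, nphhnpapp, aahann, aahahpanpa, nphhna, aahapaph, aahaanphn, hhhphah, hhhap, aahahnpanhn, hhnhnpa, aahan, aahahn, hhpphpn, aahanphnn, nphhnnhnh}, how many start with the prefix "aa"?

Traverse to the node for "aa", then collect every word in that subtree.
Words under "aa": aahaanphn, aahahn, aahahnpanhn, aahahpanpa, aahan, aahann, aahanphnn, aahapaph
Count: 8

8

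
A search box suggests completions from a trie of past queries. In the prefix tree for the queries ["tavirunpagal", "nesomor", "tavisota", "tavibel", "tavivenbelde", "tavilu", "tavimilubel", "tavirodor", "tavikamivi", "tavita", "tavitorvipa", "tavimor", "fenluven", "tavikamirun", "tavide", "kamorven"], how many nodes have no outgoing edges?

Leaves are exactly the stored words that no other stored word extends.
Those words: "fenluven", "kamorven", "nesomor", "tavibel", "tavide", "tavikamirun", "tavikamivi", "tavilu", "tavimilubel", "tavimor", "tavirodor", "tavirunpagal", "tavisota", "tavita", "tavitorvipa", "tavivenbelde"
Leaf count: 16

16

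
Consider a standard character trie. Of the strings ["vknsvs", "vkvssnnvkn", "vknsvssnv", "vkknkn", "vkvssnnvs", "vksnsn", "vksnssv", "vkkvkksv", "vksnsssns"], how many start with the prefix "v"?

9

Walk to "v"; the words in its subtree are exactly those with that prefix.
Words under "v": vkknkn, vkkvkksv, vknsvs, vknsvssnv, vksnsn, vksnsssns, vksnssv, vkvssnnvkn, vkvssnnvs
Count: 9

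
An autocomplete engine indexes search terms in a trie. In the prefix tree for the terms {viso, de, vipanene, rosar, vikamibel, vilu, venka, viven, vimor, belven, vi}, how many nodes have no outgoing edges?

Leaves are exactly the stored words that no other stored word extends.
Those words: "belven", "de", "rosar", "venka", "vikamibel", "vilu", "vimor", "vipanene", "viso", "viven"
Leaf count: 10

10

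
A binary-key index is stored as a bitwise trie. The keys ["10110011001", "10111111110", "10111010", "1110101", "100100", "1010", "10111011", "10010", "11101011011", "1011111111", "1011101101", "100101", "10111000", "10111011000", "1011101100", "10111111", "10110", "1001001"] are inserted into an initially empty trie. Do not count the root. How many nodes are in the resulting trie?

45

For each word, the new-node count is its length minus the longest prefix already in the trie:
  "10110011001" → 11 new (1, 0, 1, 1, 0, 0, 1, 1, 0, 0, 1)
  "10111111110" → prefix "1011" already present; 7 new (1, 1, 1, 1, 1, 1, 0)
  "10111010" → prefix "10111" already present; 3 new (0, 1, 0)
  "1110101" → prefix "1" already present; 6 new (1, 1, 0, 1, 0, 1)
  "100100" → prefix "10" already present; 4 new (0, 1, 0, 0)
  "1010" → prefix "101" already present; 1 new (0)
  "10111011" → prefix "1011101" already present; 1 new (1)
  "10010" → prefix "10010" already present; 0 new (none)
  "11101011011" → prefix "1110101" already present; 4 new (1, 0, 1, 1)
  "1011111111" → prefix "1011111111" already present; 0 new (none)
  "1011101101" → prefix "10111011" already present; 2 new (0, 1)
  "100101" → prefix "10010" already present; 1 new (1)
  "10111000" → prefix "101110" already present; 2 new (0, 0)
  "10111011000" → prefix "101110110" already present; 2 new (0, 0)
  "1011101100" → prefix "1011101100" already present; 0 new (none)
  "10111111" → prefix "10111111" already present; 0 new (none)
  "10110" → prefix "10110" already present; 0 new (none)
  "1001001" → prefix "100100" already present; 1 new (1)
Total nodes = 11 + 7 + 3 + 6 + 4 + 1 + 1 + 0 + 4 + 0 + 2 + 1 + 2 + 2 + 0 + 0 + 0 + 1 = 45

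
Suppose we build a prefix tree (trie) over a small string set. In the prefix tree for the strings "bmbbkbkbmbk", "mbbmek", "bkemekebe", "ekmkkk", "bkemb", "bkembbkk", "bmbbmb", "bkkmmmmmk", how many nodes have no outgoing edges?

7

A leaf is a node with no children — equivalently, the end of a word that is not a proper prefix of any other stored word.
Those words: "bkembbkk", "bkemekebe", "bkkmmmmmk", "bmbbkbkbmbk", "bmbbmb", "ekmkkk", "mbbmek"
Leaf count: 7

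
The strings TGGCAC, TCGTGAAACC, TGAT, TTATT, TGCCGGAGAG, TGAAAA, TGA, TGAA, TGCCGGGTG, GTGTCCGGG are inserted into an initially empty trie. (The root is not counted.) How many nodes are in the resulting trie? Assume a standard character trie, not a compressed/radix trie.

44

Count nodes per top-level branch (shared prefixes stored once):
  'G'-branch (GTGTCCGGG): 9 nodes
  'T'-branch (TCGTGAAACC, TGA, TGAA, TGAAAA, TGAT, TGCCGGAGAG, TGCCGGGTG, TGGCAC, TTATT): 35 nodes
Sum: 44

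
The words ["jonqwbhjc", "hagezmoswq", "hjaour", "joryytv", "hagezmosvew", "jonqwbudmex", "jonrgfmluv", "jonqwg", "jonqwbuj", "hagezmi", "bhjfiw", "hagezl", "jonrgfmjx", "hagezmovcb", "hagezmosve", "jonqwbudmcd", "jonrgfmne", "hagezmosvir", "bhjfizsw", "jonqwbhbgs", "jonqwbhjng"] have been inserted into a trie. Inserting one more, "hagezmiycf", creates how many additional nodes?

3

"hagezmi" is already a path in the trie; the remaining "ycf" must be added.
So 10 − 7 = 3 new nodes.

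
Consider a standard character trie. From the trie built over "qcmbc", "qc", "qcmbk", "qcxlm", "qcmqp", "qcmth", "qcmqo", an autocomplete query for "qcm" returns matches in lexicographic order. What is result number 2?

qcmbk

Words with prefix "qcm", in lexicographic order: "qcmbc", "qcmbk", "qcmqo", "qcmqp", "qcmth"
Position 2: qcmbk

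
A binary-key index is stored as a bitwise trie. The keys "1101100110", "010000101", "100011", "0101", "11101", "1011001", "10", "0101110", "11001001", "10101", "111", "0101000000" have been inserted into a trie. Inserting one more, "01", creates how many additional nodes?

"01" is already a full path in the trie; only an end-marker is added.
No new nodes are needed: 0.

0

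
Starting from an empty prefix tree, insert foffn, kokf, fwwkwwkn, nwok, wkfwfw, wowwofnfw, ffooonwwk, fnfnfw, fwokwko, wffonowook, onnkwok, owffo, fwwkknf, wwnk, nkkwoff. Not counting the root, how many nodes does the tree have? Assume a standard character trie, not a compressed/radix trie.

Count nodes per top-level branch (shared prefixes stored once):
  'f'-branch (ffooonwwk, fnfnfw, foffn, fwokwko, fwwkknf, fwwkwwkn): 33 nodes
  'k'-branch (kokf): 4 nodes
  'n'-branch (nkkwoff, nwok): 10 nodes
  'o'-branch (onnkwok, owffo): 11 nodes
  'w'-branch (wffonowook, wkfwfw, wowwofnfw, wwnk): 26 nodes
Sum: 84

84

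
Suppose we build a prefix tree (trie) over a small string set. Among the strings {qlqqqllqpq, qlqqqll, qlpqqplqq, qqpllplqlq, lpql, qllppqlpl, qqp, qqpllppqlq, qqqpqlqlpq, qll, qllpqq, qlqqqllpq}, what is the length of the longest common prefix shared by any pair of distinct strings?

7

Look for the deepest trie node that still has at least two words in its subtree.
e.g. "qlqqqll" and "qlqqqllpq" share the prefix "qlqqqll" of length 7; no pair shares a longer one.
Longest shared-prefix length: 7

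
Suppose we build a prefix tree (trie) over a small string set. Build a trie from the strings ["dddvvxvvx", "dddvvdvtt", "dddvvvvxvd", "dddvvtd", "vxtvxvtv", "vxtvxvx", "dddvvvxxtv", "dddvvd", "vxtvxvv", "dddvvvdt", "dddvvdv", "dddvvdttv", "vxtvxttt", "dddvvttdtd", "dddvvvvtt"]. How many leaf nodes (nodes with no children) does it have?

Leaves are exactly the stored words that no other stored word extends.
Those words: "dddvvdttv", "dddvvdvtt", "dddvvtd", "dddvvttdtd", "dddvvvdt", "dddvvvvtt", "dddvvvvxvd", "dddvvvxxtv", "dddvvxvvx", "vxtvxttt", "vxtvxvtv", "vxtvxvv", "vxtvxvx"
Leaf count: 13

13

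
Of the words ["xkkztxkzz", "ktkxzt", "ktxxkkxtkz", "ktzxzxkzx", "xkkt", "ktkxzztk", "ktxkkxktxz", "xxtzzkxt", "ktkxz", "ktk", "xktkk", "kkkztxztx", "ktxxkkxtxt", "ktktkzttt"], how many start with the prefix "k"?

10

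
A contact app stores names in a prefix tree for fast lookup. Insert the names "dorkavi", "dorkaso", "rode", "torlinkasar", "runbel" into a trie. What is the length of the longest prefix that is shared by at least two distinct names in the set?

5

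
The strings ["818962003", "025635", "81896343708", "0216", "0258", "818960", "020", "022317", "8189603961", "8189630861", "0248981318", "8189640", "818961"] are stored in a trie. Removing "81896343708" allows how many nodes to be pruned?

After clearing the end-marker at "81896343708", prune upward until reaching a node still needed by another word.
The suffix "43708" (5 nodes) is used only by "81896343708"; the node for "818963" still has the child "0", so pruning stops there.
Nodes removed: 5

5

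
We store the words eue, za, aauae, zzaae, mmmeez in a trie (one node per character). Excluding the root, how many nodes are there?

Count nodes per top-level branch (shared prefixes stored once):
  'a'-branch (aauae): 5 nodes
  'e'-branch (eue): 3 nodes
  'm'-branch (mmmeez): 6 nodes
  'z'-branch (za, zzaae): 6 nodes
Sum: 20

20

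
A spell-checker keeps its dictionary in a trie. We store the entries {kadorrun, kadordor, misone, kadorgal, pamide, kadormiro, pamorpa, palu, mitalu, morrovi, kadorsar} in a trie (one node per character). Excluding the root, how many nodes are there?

49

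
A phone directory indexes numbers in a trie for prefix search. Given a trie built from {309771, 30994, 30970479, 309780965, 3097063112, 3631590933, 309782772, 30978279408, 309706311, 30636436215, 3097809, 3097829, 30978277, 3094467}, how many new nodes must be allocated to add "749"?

3

"749" shares no prefix with any stored word, so all 3 characters open new nodes.
3 − 0 = 3 new nodes.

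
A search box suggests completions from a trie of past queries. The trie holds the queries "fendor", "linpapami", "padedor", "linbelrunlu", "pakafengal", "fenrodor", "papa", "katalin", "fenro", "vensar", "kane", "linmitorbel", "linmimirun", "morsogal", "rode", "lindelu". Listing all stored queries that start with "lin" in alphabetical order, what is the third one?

linmimirun

Filter for "lin…" and sort: "linbelrunlu", "lindelu", "linmimirun", "linmitorbel", "linpapami"
The 3rd is linmimirun.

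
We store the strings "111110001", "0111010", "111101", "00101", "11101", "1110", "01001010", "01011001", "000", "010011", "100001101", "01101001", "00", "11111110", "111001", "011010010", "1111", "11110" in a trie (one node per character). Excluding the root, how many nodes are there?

Insert word by word; a character creates a node only if that edge doesn't already exist:
  "111110001" → 9 new (1, 1, 1, 1, 1, 0, 0, 0, 1)
  "0111010" → 7 new (0, 1, 1, 1, 0, 1, 0)
  "111101" → prefix "1111" already present; 2 new (0, 1)
  "00101" → prefix "0" already present; 4 new (0, 1, 0, 1)
  "11101" → prefix "111" already present; 2 new (0, 1)
  "1110" → prefix "1110" already present; 0 new (none)
  "01001010" → prefix "01" already present; 6 new (0, 0, 1, 0, 1, 0)
  "01011001" → prefix "010" already present; 5 new (1, 1, 0, 0, 1)
  "000" → prefix "00" already present; 1 new (0)
  "010011" → prefix "01001" already present; 1 new (1)
  "100001101" → prefix "1" already present; 8 new (0, 0, 0, 0, 1, 1, 0, 1)
  "01101001" → prefix "011" already present; 5 new (0, 1, 0, 0, 1)
  "00" → prefix "00" already present; 0 new (none)
  "11111110" → prefix "11111" already present; 3 new (1, 1, 0)
  "111001" → prefix "1110" already present; 2 new (0, 1)
  "011010010" → prefix "01101001" already present; 1 new (0)
  "1111" → prefix "1111" already present; 0 new (none)
  "11110" → prefix "11110" already present; 0 new (none)
Total nodes = 9 + 7 + 2 + 4 + 2 + 0 + 6 + 5 + 1 + 1 + 8 + 5 + 0 + 3 + 2 + 1 + 0 + 0 = 56

56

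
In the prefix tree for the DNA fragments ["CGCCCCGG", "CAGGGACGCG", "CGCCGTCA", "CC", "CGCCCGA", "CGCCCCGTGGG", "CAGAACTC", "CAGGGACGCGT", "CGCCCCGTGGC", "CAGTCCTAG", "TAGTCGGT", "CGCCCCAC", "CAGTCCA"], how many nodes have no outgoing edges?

Leaves are exactly the stored words that no other stored word extends.
Those words: "CAGAACTC", "CAGGGACGCGT", "CAGTCCA", "CAGTCCTAG", "CC", "CGCCCCAC", "CGCCCCGG", "CGCCCCGTGGC", "CGCCCCGTGGG", "CGCCCGA", "CGCCGTCA", "TAGTCGGT"
Leaf count: 12

12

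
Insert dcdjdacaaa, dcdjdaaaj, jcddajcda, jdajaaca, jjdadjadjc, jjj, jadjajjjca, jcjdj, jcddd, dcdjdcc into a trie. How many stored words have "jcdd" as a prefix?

2

Filter for entries beginning with "jcdd":
Words under "jcdd": jcddajcda, jcddd
Count: 2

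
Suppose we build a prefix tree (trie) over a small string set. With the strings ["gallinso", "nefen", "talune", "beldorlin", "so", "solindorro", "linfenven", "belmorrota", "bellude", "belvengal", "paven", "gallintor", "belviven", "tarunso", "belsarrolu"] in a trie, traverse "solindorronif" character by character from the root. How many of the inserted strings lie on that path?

Check each prefix of "solindorronif" against the stored set — each match is an end-marker on the path.
Prefixes of the query that are stored words: "so", "solindorro"
Count: 2

2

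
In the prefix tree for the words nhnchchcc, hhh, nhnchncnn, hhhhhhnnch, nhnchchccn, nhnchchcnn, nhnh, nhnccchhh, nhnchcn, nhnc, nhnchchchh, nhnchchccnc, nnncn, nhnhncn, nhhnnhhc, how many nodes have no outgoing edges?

10

A leaf is a node with no children — equivalently, the end of a word that is not a proper prefix of any other stored word.
Those words: "hhhhhhnnch", "nhhnnhhc", "nhnccchhh", "nhnchchccnc", "nhnchchchh", "nhnchchcnn", "nhnchcn", "nhnchncnn", "nhnhncn", "nnncn"
Leaf count: 10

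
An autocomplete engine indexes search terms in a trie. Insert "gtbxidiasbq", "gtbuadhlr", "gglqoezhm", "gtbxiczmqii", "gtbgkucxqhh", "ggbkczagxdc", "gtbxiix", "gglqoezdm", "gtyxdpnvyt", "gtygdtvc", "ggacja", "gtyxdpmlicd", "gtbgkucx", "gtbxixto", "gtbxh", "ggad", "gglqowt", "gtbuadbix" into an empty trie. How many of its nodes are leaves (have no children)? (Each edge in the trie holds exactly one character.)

A leaf is a node with no children — equivalently, the end of a word that is not a proper prefix of any other stored word.
Those words: "ggacja", "ggad", "ggbkczagxdc", "gglqoezdm", "gglqoezhm", "gglqowt", "gtbgkucxqhh", "gtbuadbix", "gtbuadhlr", "gtbxh", "gtbxiczmqii", "gtbxidiasbq", "gtbxiix", "gtbxixto", "gtygdtvc", "gtyxdpmlicd", "gtyxdpnvyt"
Leaf count: 17

17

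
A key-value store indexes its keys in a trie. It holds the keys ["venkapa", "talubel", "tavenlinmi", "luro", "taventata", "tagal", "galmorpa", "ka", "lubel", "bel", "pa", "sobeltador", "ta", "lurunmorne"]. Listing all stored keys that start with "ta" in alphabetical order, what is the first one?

ta

Filter for "ta…" and sort: "ta", "tagal", "talubel", "tavenlinmi", "taventata"
The 1st is ta.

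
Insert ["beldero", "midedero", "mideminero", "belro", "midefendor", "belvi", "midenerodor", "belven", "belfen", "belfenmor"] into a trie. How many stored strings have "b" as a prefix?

6

Traverse to the node for "b", then collect every word in that subtree.
Words under "b": beldero, belfen, belfenmor, belro, belven, belvi
Count: 6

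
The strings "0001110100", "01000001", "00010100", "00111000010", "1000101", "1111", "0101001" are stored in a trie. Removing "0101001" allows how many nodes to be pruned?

A node on "0101001"'s path can go only if nothing else ends at it or branches off below it.
The suffix "1001" (4 nodes) is used only by "0101001"; the node for "010" still has the child "0", so pruning stops there.
Nodes removed: 4

4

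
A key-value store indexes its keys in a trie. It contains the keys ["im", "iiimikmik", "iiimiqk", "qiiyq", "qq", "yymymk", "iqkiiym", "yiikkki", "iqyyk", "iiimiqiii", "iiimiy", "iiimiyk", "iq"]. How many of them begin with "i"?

9

Walk to "i"; the words in its subtree are exactly those with that prefix.
Matches: "iiimikmik", "iiimiqiii", "iiimiqk", "iiimiy", "iiimiyk", "im", "iq", "iqkiiym", "iqyyk"
Count: 9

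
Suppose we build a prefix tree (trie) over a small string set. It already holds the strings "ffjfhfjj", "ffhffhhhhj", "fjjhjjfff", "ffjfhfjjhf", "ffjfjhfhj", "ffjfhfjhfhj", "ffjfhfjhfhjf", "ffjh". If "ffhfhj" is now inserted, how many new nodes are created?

Walking "ffhfhj" from the root, the first 4 characters ("ffhf") follow existing edges; "h" is the first miss.
So 6 − 4 = 2 new nodes.

2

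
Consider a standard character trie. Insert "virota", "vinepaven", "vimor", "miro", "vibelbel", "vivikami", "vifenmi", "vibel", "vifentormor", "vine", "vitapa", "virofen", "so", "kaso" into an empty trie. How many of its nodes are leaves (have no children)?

12

A leaf is a node with no children — equivalently, the end of a word that is not a proper prefix of any other stored word.
Those words: "kaso", "miro", "so", "vibelbel", "vifenmi", "vifentormor", "vimor", "vinepaven", "virofen", "virota", "vitapa", "vivikami"
Leaf count: 12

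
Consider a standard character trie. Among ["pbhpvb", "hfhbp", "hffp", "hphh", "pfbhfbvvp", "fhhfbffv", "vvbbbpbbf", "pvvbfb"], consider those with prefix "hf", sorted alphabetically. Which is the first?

hffp

Filter for "hf…" and sort: "hffp", "hfhbp"
Position 1: hffp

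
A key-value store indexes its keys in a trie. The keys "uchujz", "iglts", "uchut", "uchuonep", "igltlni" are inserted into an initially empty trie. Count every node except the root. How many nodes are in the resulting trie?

19

Count nodes per top-level branch (shared prefixes stored once):
  'i'-branch (igltlni, iglts): 8 nodes
  'u'-branch (uchujz, uchuonep, uchut): 11 nodes
Sum: 19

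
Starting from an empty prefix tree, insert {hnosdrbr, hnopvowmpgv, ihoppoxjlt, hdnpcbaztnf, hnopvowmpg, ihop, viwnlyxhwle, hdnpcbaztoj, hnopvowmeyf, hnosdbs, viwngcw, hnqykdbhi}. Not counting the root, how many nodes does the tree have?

Insert word by word; a character creates a node only if that edge doesn't already exist:
  "hnosdrbr" → 8 new (h, n, o, s, d, r, b, r)
  "hnopvowmpgv" → prefix "hno" already present; 8 new (p, v, o, w, m, p, g, v)
  "ihoppoxjlt" → 10 new (i, h, o, p, p, o, x, j, l, t)
  "hdnpcbaztnf" → prefix "h" already present; 10 new (d, n, p, c, b, a, z, t, n, f)
  "hnopvowmpg" → prefix "hnopvowmpg" already present; 0 new (none)
  "ihop" → prefix "ihop" already present; 0 new (none)
  "viwnlyxhwle" → 11 new (v, i, w, n, l, y, x, h, w, l, e)
  "hdnpcbaztoj" → prefix "hdnpcbazt" already present; 2 new (o, j)
  "hnopvowmeyf" → prefix "hnopvowm" already present; 3 new (e, y, f)
  "hnosdbs" → prefix "hnosd" already present; 2 new (b, s)
  "viwngcw" → prefix "viwn" already present; 3 new (g, c, w)
  "hnqykdbhi" → prefix "hn" already present; 7 new (q, y, k, d, b, h, i)
Total nodes = 8 + 8 + 10 + 10 + 0 + 0 + 11 + 2 + 3 + 2 + 3 + 7 = 64

64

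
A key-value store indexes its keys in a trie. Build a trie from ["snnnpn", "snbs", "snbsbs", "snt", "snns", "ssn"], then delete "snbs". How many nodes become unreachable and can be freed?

0

Walk "snbs" from the leaf back toward the root, removing each node that no remaining word uses.
Every node on "snbs" is still needed (e.g. by "snbsbs"), so nothing is freed.
Nodes removed: 0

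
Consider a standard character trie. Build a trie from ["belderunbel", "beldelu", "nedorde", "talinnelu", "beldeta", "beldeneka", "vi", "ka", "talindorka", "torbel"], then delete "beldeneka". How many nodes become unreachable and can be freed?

A node on "beldeneka"'s path can go only if nothing else ends at it or branches off below it.
The suffix "neka" (4 nodes) is used only by "beldeneka"; the node for "belde" still has the child "r", so pruning stops there.
Nodes removed: 4

4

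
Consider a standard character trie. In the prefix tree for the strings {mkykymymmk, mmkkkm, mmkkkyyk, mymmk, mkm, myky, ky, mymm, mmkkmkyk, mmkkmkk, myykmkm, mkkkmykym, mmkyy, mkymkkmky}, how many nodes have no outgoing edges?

13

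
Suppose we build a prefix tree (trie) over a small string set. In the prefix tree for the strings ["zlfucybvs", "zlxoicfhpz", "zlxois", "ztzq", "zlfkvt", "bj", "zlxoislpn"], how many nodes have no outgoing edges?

Leaves are exactly the stored words that no other stored word extends.
Those words: "bj", "zlfkvt", "zlfucybvs", "zlxoicfhpz", "zlxoislpn", "ztzq"
Leaf count: 6

6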